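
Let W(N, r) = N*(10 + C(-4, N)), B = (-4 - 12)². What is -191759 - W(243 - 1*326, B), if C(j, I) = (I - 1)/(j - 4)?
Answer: -380115/2 ≈ -1.9006e+5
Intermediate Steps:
C(j, I) = (-1 + I)/(-4 + j)
B = 256 (B = (-16)² = 256)
W(N, r) = N*(81/8 - N/8) (W(N, r) = N*(10 + (-1 + N)/(-4 - 4)) = N*(10 + (-1 + N)/(-8)) = N*(10 - (-1 + N)/8) = N*(10 + (⅛ - N/8)) = N*(81/8 - N/8))
-191759 - W(243 - 1*326, B) = -191759 - (243 - 1*326)*(81 - (243 - 1*326))/8 = -191759 - (243 - 326)*(81 - (243 - 326))/8 = -191759 - (-83)*(81 - 1*(-83))/8 = -191759 - (-83)*(81 + 83)/8 = -191759 - (-83)*164/8 = -191759 - 1*(-3403/2) = -191759 + 3403/2 = -380115/2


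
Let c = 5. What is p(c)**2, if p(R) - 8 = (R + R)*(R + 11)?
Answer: 28224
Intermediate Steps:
p(R) = 8 + 2*R*(11 + R) (p(R) = 8 + (R + R)*(R + 11) = 8 + (2*R)*(11 + R) = 8 + 2*R*(11 + R))
p(c)**2 = (8 + 2*5**2 + 22*5)**2 = (8 + 2*25 + 110)**2 = (8 + 50 + 110)**2 = 168**2 = 28224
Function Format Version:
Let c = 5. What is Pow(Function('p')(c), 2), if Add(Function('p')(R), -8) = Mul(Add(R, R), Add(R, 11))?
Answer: 28224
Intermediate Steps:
Function('p')(R) = Add(8, Mul(2, R, Add(11, R))) (Function('p')(R) = Add(8, Mul(Add(R, R), Add(R, 11))) = Add(8, Mul(Mul(2, R), Add(11, R))) = Add(8, Mul(2, R, Add(11, R))))
Pow(Function('p')(c), 2) = Pow(Add(8, Mul(2, Pow(5, 2)), Mul(22, 5)), 2) = Pow(Add(8, Mul(2, 25), 110), 2) = Pow(Add(8, 50, 110), 2) = Pow(168, 2) = 28224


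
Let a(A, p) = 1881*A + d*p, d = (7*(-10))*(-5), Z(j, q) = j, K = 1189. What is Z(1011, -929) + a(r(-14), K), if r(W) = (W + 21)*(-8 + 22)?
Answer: 601499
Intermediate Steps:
d = 350 (d = -70*(-5) = 350)
r(W) = 294 + 14*W (r(W) = (21 + W)*14 = 294 + 14*W)
a(A, p) = 350*p + 1881*A (a(A, p) = 1881*A + 350*p = 350*p + 1881*A)
Z(1011, -929) + a(r(-14), K) = 1011 + (350*1189 + 1881*(294 + 14*(-14))) = 1011 + (416150 + 1881*(294 - 196)) = 1011 + (416150 + 1881*98) = 1011 + (416150 + 184338) = 1011 + 600488 = 601499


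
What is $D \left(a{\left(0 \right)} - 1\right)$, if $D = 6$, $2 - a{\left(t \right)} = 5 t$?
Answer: $6$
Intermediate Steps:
$a{\left(t \right)} = 2 - 5 t$
$D \left(a{\left(0 \right)} - 1\right) = 6 \left(\left(2 - 0\right) - 1\right) = 6 \left(\left(2 + 0\right) - 1\right) = 6 \left(2 - 1\right) = 6 \cdot 1 = 6$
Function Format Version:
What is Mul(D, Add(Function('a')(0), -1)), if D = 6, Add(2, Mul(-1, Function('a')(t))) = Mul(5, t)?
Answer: 6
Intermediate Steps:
Function('a')(t) = Add(2, Mul(-5, t)) (Function('a')(t) = Add(2, Mul(-1, Mul(5, t))) = Add(2, Mul(-5, t)))
Mul(D, Add(Function('a')(0), -1)) = Mul(6, Add(Add(2, Mul(-5, 0)), -1)) = Mul(6, Add(Add(2, 0), -1)) = Mul(6, Add(2, -1)) = Mul(6, 1) = 6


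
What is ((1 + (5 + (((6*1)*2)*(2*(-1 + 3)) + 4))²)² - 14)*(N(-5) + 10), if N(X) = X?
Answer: 52812430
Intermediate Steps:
((1 + (5 + (((6*1)*2)*(2*(-1 + 3)) + 4))²)² - 14)*(N(-5) + 10) = ((1 + (5 + (((6*1)*2)*(2*(-1 + 3)) + 4))²)² - 14)*(-5 + 10) = ((1 + (5 + ((6*2)*(2*2) + 4))²)² - 14)*5 = ((1 + (5 + (12*4 + 4))²)² - 14)*5 = ((1 + (5 + (48 + 4))²)² - 14)*5 = ((1 + (5 + 52)²)² - 14)*5 = ((1 + 57²)² - 14)*5 = ((1 + 3249)² - 14)*5 = (3250² - 14)*5 = (10562500 - 14)*5 = 10562486*5 = 52812430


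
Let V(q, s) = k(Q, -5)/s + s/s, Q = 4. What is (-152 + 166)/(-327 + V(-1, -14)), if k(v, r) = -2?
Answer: -98/2281 ≈ -0.042964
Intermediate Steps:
V(q, s) = 1 - 2/s (V(q, s) = -2/s + s/s = -2/s + 1 = 1 - 2/s)
(-152 + 166)/(-327 + V(-1, -14)) = (-152 + 166)/(-327 + (-2 - 14)/(-14)) = 14/(-327 - 1/14*(-16)) = 14/(-327 + 8/7) = 14/(-2281/7) = 14*(-7/2281) = -98/2281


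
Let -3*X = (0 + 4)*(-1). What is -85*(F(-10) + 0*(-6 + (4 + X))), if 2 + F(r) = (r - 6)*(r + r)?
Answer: -27030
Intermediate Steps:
X = 4/3 (X = -(0 + 4)*(-1)/3 = -4*(-1)/3 = -⅓*(-4) = 4/3 ≈ 1.3333)
F(r) = -2 + 2*r*(-6 + r) (F(r) = -2 + (r - 6)*(r + r) = -2 + (-6 + r)*(2*r) = -2 + 2*r*(-6 + r))
-85*(F(-10) + 0*(-6 + (4 + X))) = -85*((-2 - 12*(-10) + 2*(-10)²) + 0*(-6 + (4 + 4/3))) = -85*((-2 + 120 + 2*100) + 0*(-6 + 16/3)) = -85*((-2 + 120 + 200) + 0*(-⅔)) = -85*(318 + 0) = -85*318 = -27030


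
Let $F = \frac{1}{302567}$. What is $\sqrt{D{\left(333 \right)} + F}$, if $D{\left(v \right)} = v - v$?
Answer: $\frac{\sqrt{302567}}{302567} \approx 0.001818$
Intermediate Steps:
$F = \frac{1}{302567} \approx 3.3051 \cdot 10^{-6}$
$D{\left(v \right)} = 0$
$\sqrt{D{\left(333 \right)} + F} = \sqrt{0 + \frac{1}{302567}} = \sqrt{\frac{1}{302567}} = \frac{\sqrt{302567}}{302567}$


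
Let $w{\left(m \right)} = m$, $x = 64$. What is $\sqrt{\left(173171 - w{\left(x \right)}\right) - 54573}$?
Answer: $\sqrt{118534} \approx 344.29$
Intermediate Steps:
$\sqrt{\left(173171 - w{\left(x \right)}\right) - 54573} = \sqrt{\left(173171 - 64\right) - 54573} = \sqrt{173107 - 54573} = \sqrt{118534}$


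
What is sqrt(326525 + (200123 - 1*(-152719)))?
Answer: sqrt(679367) ≈ 824.24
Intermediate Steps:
sqrt(326525 + (200123 - 1*(-152719))) = sqrt(326525 + (200123 + 152719)) = sqrt(326525 + 352842) = sqrt(679367)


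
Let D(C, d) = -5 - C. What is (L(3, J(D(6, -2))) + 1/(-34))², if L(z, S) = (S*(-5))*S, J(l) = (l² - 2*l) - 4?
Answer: 10788406654041/1156 ≈ 9.3325e+9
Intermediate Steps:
J(l) = -4 + l² - 2*l
L(z, S) = -5*S² (L(z, S) = (-5*S)*S = -5*S²)
(L(3, J(D(6, -2))) + 1/(-34))² = (-5*(-4 + (-5 - 1*6)² - 2*(-5 - 1*6))² + 1/(-34))² = (-5*(-4 + (-5 - 6)² - 2*(-5 - 6))² - 1/34)² = (-5*(-4 + (-11)² - 2*(-11))² - 1/34)² = (-5*(-4 + 121 + 22)² - 1/34)² = (-5*139² - 1/34)² = (-5*19321 - 1/34)² = (-96605 - 1/34)² = (-3284571/34)² = 10788406654041/1156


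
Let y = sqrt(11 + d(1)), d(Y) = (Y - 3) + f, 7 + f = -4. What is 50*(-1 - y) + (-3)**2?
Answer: -41 - 50*I*sqrt(2) ≈ -41.0 - 70.711*I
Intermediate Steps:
f = -11 (f = -7 - 4 = -11)
d(Y) = -14 + Y (d(Y) = (Y - 3) - 11 = (-3 + Y) - 11 = -14 + Y)
y = I*sqrt(2) (y = sqrt(11 + (-14 + 1)) = sqrt(11 - 13) = sqrt(-2) = I*sqrt(2) ≈ 1.4142*I)
50*(-1 - y) + (-3)**2 = 50*(-1 - I*sqrt(2)) + (-3)**2 = 50*(-1 - I*sqrt(2)) + 9 = (-50 - 50*I*sqrt(2)) + 9 = -41 - 50*I*sqrt(2)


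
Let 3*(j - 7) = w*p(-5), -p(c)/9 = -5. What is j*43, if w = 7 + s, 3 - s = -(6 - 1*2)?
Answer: 9331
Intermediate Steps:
p(c) = 45 (p(c) = -9*(-5) = 45)
s = 7 (s = 3 - (-1)*(6 - 1*2) = 3 - (-1)*(6 - 2) = 3 - (-1)*4 = 3 - 1*(-4) = 3 + 4 = 7)
w = 14 (w = 7 + 7 = 14)
j = 217 (j = 7 + (14*45)/3 = 7 + (⅓)*630 = 7 + 210 = 217)
j*43 = 217*43 = 9331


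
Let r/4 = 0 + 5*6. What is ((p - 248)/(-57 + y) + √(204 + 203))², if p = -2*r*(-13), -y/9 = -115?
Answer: 99384343/239121 + 2872*√407/489 ≈ 534.11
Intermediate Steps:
r = 120 (r = 4*(0 + 5*6) = 4*(0 + 30) = 4*30 = 120)
y = 1035 (y = -9*(-115) = 1035)
p = 3120 (p = -2*120*(-13) = -240*(-13) = 3120)
((p - 248)/(-57 + y) + √(204 + 203))² = ((3120 - 248)/(-57 + 1035) + √(204 + 203))² = (2872/978 + √407)² = (2872*(1/978) + √407)² = (1436/489 + √407)²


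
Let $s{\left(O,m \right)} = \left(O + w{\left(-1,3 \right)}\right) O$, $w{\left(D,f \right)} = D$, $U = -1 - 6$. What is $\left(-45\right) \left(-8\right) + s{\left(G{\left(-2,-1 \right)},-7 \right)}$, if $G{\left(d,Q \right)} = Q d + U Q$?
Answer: $432$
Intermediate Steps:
$U = -7$ ($U = -1 - 6 = -7$)
$G{\left(d,Q \right)} = - 7 Q + Q d$ ($G{\left(d,Q \right)} = Q d - 7 Q = - 7 Q + Q d$)
$s{\left(O,m \right)} = O \left(-1 + O\right)$ ($s{\left(O,m \right)} = \left(O - 1\right) O = \left(-1 + O\right) O = O \left(-1 + O\right)$)
$\left(-45\right) \left(-8\right) + s{\left(G{\left(-2,-1 \right)},-7 \right)} = \left(-45\right) \left(-8\right) + - (-7 - 2) \left(-1 - \left(-7 - 2\right)\right) = 360 + \left(-1\right) \left(-9\right) \left(-1 - -9\right) = 360 + 9 \left(-1 + 9\right) = 360 + 9 \cdot 8 = 360 + 72 = 432$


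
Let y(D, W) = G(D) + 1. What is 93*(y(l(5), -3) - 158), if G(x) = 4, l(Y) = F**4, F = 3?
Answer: -14229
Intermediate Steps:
l(Y) = 81 (l(Y) = 3**4 = 81)
y(D, W) = 5 (y(D, W) = 4 + 1 = 5)
93*(y(l(5), -3) - 158) = 93*(5 - 158) = 93*(-153) = -14229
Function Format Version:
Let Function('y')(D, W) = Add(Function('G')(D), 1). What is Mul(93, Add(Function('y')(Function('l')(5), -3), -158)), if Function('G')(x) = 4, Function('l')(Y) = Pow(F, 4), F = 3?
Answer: -14229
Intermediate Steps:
Function('l')(Y) = 81 (Function('l')(Y) = Pow(3, 4) = 81)
Function('y')(D, W) = 5 (Function('y')(D, W) = Add(4, 1) = 5)
Mul(93, Add(Function('y')(Function('l')(5), -3), -158)) = Mul(93, Add(5, -158)) = Mul(93, -153) = -14229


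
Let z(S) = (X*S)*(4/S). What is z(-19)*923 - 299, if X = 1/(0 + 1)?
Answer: 3393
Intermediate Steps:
X = 1 (X = 1/1 = 1)
z(S) = 4 (z(S) = (1*S)*(4/S) = S*(4/S) = 4)
z(-19)*923 - 299 = 4*923 - 299 = 3692 - 299 = 3393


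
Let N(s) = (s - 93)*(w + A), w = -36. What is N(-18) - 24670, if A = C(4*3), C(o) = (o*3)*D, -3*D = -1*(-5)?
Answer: -14014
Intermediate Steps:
D = -5/3 (D = -(-1)*(-5)/3 = -1/3*5 = -5/3 ≈ -1.6667)
C(o) = -5*o (C(o) = (o*3)*(-5/3) = (3*o)*(-5/3) = -5*o)
A = -60 (A = -20*3 = -5*12 = -60)
N(s) = 8928 - 96*s (N(s) = (s - 93)*(-36 - 60) = (-93 + s)*(-96) = 8928 - 96*s)
N(-18) - 24670 = (8928 - 96*(-18)) - 24670 = (8928 + 1728) - 24670 = 10656 - 24670 = -14014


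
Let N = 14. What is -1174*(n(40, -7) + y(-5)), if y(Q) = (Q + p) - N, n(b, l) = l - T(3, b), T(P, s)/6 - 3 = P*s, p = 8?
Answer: 887544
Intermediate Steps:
T(P, s) = 18 + 6*P*s (T(P, s) = 18 + 6*(P*s) = 18 + 6*P*s)
n(b, l) = -18 + l - 18*b (n(b, l) = l - (18 + 6*3*b) = l - (18 + 18*b) = l + (-18 - 18*b) = -18 + l - 18*b)
y(Q) = -6 + Q (y(Q) = (Q + 8) - 1*14 = (8 + Q) - 14 = -6 + Q)
-1174*(n(40, -7) + y(-5)) = -1174*((-18 - 7 - 18*40) + (-6 - 5)) = -1174*((-18 - 7 - 720) - 11) = -1174*(-745 - 11) = -1174*(-756) = 887544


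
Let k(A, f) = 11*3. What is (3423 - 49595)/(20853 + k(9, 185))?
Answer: -23086/10443 ≈ -2.2107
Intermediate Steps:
k(A, f) = 33
(3423 - 49595)/(20853 + k(9, 185)) = (3423 - 49595)/(20853 + 33) = -46172/20886 = -46172*1/20886 = -23086/10443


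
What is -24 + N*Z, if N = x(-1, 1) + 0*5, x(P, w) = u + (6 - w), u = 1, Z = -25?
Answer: -174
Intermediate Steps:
x(P, w) = 7 - w (x(P, w) = 1 + (6 - w) = 7 - w)
N = 6 (N = (7 - 1*1) + 0*5 = (7 - 1) + 0 = 6 + 0 = 6)
-24 + N*Z = -24 + 6*(-25) = -24 - 150 = -174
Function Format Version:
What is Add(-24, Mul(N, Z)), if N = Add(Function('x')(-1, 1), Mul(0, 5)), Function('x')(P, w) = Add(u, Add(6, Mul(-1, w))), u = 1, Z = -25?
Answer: -174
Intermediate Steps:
Function('x')(P, w) = Add(7, Mul(-1, w)) (Function('x')(P, w) = Add(1, Add(6, Mul(-1, w))) = Add(7, Mul(-1, w)))
N = 6 (N = Add(Add(7, Mul(-1, 1)), Mul(0, 5)) = Add(Add(7, -1), 0) = Add(6, 0) = 6)
Add(-24, Mul(N, Z)) = Add(-24, Mul(6, -25)) = Add(-24, -150) = -174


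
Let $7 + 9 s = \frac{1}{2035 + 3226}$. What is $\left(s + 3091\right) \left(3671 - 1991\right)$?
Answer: $\frac{81938602480}{15783} \approx 5.1916 \cdot 10^{6}$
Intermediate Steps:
$s = - \frac{36826}{47349}$ ($s = - \frac{7}{9} + \frac{1}{9 \left(2035 + 3226\right)} = - \frac{7}{9} + \frac{1}{9 \cdot 5261} = - \frac{7}{9} + \frac{1}{9} \cdot \frac{1}{5261} = - \frac{7}{9} + \frac{1}{47349} = - \frac{36826}{47349} \approx -0.77776$)
$\left(s + 3091\right) \left(3671 - 1991\right) = \left(- \frac{36826}{47349} + 3091\right) \left(3671 - 1991\right) = \frac{146318933}{47349} \cdot 1680 = \frac{81938602480}{15783}$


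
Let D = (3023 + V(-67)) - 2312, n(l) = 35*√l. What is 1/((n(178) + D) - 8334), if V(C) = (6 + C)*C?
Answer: -1768/6142623 - 35*√178/12285246 ≈ -0.00032583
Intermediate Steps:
V(C) = C*(6 + C)
D = 4798 (D = (3023 - 67*(6 - 67)) - 2312 = (3023 - 67*(-61)) - 2312 = (3023 + 4087) - 2312 = 7110 - 2312 = 4798)
1/((n(178) + D) - 8334) = 1/((35*√178 + 4798) - 8334) = 1/((4798 + 35*√178) - 8334) = 1/(-3536 + 35*√178)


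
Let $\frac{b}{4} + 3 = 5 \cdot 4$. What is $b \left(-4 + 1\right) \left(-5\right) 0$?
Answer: $0$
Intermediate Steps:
$b = 68$ ($b = -12 + 4 \cdot 5 \cdot 4 = -12 + 4 \cdot 20 = -12 + 80 = 68$)
$b \left(-4 + 1\right) \left(-5\right) 0 = 68 \left(-4 + 1\right) \left(-5\right) 0 = 68 \left(-3\right) \left(-5\right) 0 = 68 \cdot 15 \cdot 0 = 68 \cdot 0 = 0$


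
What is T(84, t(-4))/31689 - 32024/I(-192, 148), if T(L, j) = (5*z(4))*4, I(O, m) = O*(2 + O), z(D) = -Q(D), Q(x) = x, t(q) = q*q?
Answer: -42405289/48167280 ≈ -0.88037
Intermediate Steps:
t(q) = q²
z(D) = -D
T(L, j) = -80 (T(L, j) = (5*(-1*4))*4 = (5*(-4))*4 = -20*4 = -80)
T(84, t(-4))/31689 - 32024/I(-192, 148) = -80/31689 - 32024*(-1/(192*(2 - 192))) = -80*1/31689 - 32024/((-192*(-190))) = -80/31689 - 32024/36480 = -80/31689 - 32024*1/36480 = -80/31689 - 4003/4560 = -42405289/48167280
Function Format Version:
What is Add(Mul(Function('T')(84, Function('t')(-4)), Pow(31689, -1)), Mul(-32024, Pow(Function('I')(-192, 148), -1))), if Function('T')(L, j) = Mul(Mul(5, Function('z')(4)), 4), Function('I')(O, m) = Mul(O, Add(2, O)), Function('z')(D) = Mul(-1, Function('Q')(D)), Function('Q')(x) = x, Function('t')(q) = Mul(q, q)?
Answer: Rational(-42405289, 48167280) ≈ -0.88037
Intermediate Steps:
Function('t')(q) = Pow(q, 2)
Function('z')(D) = Mul(-1, D)
Function('T')(L, j) = -80 (Function('T')(L, j) = Mul(Mul(5, Mul(-1, 4)), 4) = Mul(Mul(5, -4), 4) = Mul(-20, 4) = -80)
Add(Mul(Function('T')(84, Function('t')(-4)), Pow(31689, -1)), Mul(-32024, Pow(Function('I')(-192, 148), -1))) = Add(Mul(-80, Pow(31689, -1)), Mul(-32024, Pow(Mul(-192, Add(2, -192)), -1))) = Add(Mul(-80, Rational(1, 31689)), Mul(-32024, Pow(Mul(-192, -190), -1))) = Add(Rational(-80, 31689), Mul(-32024, Pow(36480, -1))) = Add(Rational(-80, 31689), Mul(-32024, Rational(1, 36480))) = Add(Rational(-80, 31689), Rational(-4003, 4560)) = Rational(-42405289, 48167280)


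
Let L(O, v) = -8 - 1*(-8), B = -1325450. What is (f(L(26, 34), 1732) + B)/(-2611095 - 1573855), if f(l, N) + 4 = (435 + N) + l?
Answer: 189041/597850 ≈ 0.31620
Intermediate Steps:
L(O, v) = 0 (L(O, v) = -8 + 8 = 0)
f(l, N) = 431 + N + l (f(l, N) = -4 + ((435 + N) + l) = -4 + (435 + N + l) = 431 + N + l)
(f(L(26, 34), 1732) + B)/(-2611095 - 1573855) = ((431 + 1732 + 0) - 1325450)/(-2611095 - 1573855) = (2163 - 1325450)/(-4184950) = -1323287*(-1/4184950) = 189041/597850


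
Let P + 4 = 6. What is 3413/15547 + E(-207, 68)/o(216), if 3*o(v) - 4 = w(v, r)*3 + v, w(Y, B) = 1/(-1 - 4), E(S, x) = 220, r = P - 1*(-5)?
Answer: 55049161/17055059 ≈ 3.2277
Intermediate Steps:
P = 2 (P = -4 + 6 = 2)
r = 7 (r = 2 - 1*(-5) = 2 + 5 = 7)
w(Y, B) = -⅕ (w(Y, B) = 1/(-5) = -⅕)
o(v) = 17/15 + v/3 (o(v) = 4/3 + (-⅕*3 + v)/3 = 4/3 + (-⅗ + v)/3 = 4/3 + (-⅕ + v/3) = 17/15 + v/3)
3413/15547 + E(-207, 68)/o(216) = 3413/15547 + 220/(17/15 + (⅓)*216) = 3413*(1/15547) + 220/(17/15 + 72) = 3413/15547 + 220/(1097/15) = 3413/15547 + 220*(15/1097) = 3413/15547 + 3300/1097 = 55049161/17055059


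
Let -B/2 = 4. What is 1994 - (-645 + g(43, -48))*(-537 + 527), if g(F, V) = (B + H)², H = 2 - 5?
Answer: -3246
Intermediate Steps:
B = -8 (B = -2*4 = -8)
H = -3
g(F, V) = 121 (g(F, V) = (-8 - 3)² = (-11)² = 121)
1994 - (-645 + g(43, -48))*(-537 + 527) = 1994 - (-645 + 121)*(-537 + 527) = 1994 - (-524)*(-10) = 1994 - 1*5240 = 1994 - 5240 = -3246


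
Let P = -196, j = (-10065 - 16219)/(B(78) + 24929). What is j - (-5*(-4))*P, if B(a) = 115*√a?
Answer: 2431404850884/620423491 + 3022660*√78/620423491 ≈ 3919.0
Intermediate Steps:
j = -26284/(24929 + 115*√78) (j = (-10065 - 16219)/(115*√78 + 24929) = -26284/(24929 + 115*√78) ≈ -1.0131)
j - (-5*(-4))*P = (-655233836/620423491 + 3022660*√78/620423491) - (-5*(-4))*(-196) = (-655233836/620423491 + 3022660*√78/620423491) - 20*(-196) = (-655233836/620423491 + 3022660*√78/620423491) - 1*(-3920) = (-655233836/620423491 + 3022660*√78/620423491) + 3920 = 2431404850884/620423491 + 3022660*√78/620423491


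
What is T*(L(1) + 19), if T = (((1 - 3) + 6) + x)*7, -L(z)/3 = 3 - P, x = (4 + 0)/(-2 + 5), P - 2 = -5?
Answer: 112/3 ≈ 37.333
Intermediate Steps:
P = -3 (P = 2 - 5 = -3)
x = 4/3 ≈ 1.3333
L(z) = -18 (L(z) = -3*(3 - 1*(-3)) = -3*(3 + 3) = -3*6 = -18)
T = 112/3 (T = (((1 - 3) + 6) + 4/3)*7 = ((-2 + 6) + 4/3)*7 = (4 + 4/3)*7 = (16/3)*7 = 112/3 ≈ 37.333)
T*(L(1) + 19) = 112*(-18 + 19)/3 = (112/3)*1 = 112/3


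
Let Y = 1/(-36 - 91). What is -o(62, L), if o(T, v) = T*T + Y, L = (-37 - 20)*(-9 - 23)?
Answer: -488187/127 ≈ -3844.0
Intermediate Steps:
Y = -1/127 (Y = 1/(-127) = -1/127 ≈ -0.0078740)
L = 1824 (L = -57*(-32) = 1824)
o(T, v) = -1/127 + T² (o(T, v) = T*T - 1/127 = T² - 1/127 = -1/127 + T²)
-o(62, L) = -(-1/127 + 62²) = -(-1/127 + 3844) = -1*488187/127 = -488187/127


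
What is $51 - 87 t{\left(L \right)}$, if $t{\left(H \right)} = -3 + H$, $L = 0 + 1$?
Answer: $225$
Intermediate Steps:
$L = 1$
$51 - 87 t{\left(L \right)} = 51 - 87 \left(-3 + 1\right) = 51 - -174 = 51 + 174 = 225$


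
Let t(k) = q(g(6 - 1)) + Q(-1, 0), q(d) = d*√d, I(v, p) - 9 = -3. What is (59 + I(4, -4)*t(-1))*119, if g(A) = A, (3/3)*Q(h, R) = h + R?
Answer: 6307 + 3570*√5 ≈ 14290.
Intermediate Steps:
Q(h, R) = R + h (Q(h, R) = h + R = R + h)
I(v, p) = 6 (I(v, p) = 9 - 3 = 6)
q(d) = d^(3/2)
t(k) = -1 + 5*√5 (t(k) = (6 - 1)^(3/2) + (0 - 1) = 5^(3/2) - 1 = 5*√5 - 1 = -1 + 5*√5)
(59 + I(4, -4)*t(-1))*119 = (59 + 6*(-1 + 5*√5))*119 = (59 + (-6 + 30*√5))*119 = (53 + 30*√5)*119 = 6307 + 3570*√5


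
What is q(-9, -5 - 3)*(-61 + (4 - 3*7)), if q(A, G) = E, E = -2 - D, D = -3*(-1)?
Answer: 390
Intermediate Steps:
D = 3
E = -5 (E = -2 - 1*3 = -2 - 3 = -5)
q(A, G) = -5
q(-9, -5 - 3)*(-61 + (4 - 3*7)) = -5*(-61 + (4 - 3*7)) = -5*(-61 + (4 - 21)) = -5*(-61 - 17) = -5*(-78) = 390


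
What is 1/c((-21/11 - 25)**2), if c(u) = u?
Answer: 121/87616 ≈ 0.0013810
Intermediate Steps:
1/c((-21/11 - 25)**2) = 1/((-21/11 - 25)**2) = 1/((-296/11)**2) = 1/(87616/121) = 121/87616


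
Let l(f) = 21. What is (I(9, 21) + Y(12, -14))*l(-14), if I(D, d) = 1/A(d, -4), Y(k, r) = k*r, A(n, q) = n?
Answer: -3527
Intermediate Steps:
I(D, d) = 1/d
(I(9, 21) + Y(12, -14))*l(-14) = (1/21 + 12*(-14))*21 = (1/21 - 168)*21 = -3527/21*21 = -3527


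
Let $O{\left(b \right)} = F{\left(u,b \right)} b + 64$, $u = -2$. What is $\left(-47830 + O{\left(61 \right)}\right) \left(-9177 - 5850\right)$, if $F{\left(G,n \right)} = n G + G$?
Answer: $831443910$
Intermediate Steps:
$F{\left(G,n \right)} = G + G n$ ($F{\left(G,n \right)} = G n + G = G + G n$)
$O{\left(b \right)} = 64 + b \left(-2 - 2 b\right)$ ($O{\left(b \right)} = - 2 \left(1 + b\right) b + 64 = \left(-2 - 2 b\right) b + 64 = b \left(-2 - 2 b\right) + 64 = 64 + b \left(-2 - 2 b\right)$)
$\left(-47830 + O{\left(61 \right)}\right) \left(-9177 - 5850\right) = \left(-47830 - \left(58 + 7442\right)\right) \left(-9177 - 5850\right) = \left(-47830 - 7500\right) \left(-15027\right) = \left(-55330\right) \left(-15027\right) = 831443910$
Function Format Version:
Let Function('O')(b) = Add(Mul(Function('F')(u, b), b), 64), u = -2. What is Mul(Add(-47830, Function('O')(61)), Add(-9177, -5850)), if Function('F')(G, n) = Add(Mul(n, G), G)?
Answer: 831443910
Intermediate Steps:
Function('F')(G, n) = Add(G, Mul(G, n)) (Function('F')(G, n) = Add(Mul(G, n), G) = Add(G, Mul(G, n)))
Function('O')(b) = Add(64, Mul(b, Add(-2, Mul(-2, b)))) (Function('O')(b) = Add(Mul(Mul(-2, Add(1, b)), b), 64) = Add(Mul(Add(-2, Mul(-2, b)), b), 64) = Add(Mul(b, Add(-2, Mul(-2, b))), 64) = Add(64, Mul(b, Add(-2, Mul(-2, b)))))
Mul(Add(-47830, Function('O')(61)), Add(-9177, -5850)) = Mul(Add(-47830, Add(64, Mul(-2, 61), Mul(-2, Pow(61, 2)))), Add(-9177, -5850)) = Mul(Add(-47830, Add(64, -122, Mul(-2, 3721))), -15027) = Mul(Add(-47830, Add(64, -122, -7442)), -15027) = Mul(Add(-47830, -7500), -15027) = Mul(-55330, -15027) = 831443910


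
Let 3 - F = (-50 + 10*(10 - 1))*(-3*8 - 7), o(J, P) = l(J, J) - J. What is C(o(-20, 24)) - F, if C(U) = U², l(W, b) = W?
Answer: -1243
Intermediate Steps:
o(J, P) = 0 (o(J, P) = J - J = 0)
F = 1243 (F = 3 - (-50 + 10*(10 - 1))*(-3*8 - 7) = 3 - (-50 + 10*9)*(-24 - 7) = 3 - (-50 + 90)*(-31) = 3 - 40*(-31) = 3 - 1*(-1240) = 3 + 1240 = 1243)
C(o(-20, 24)) - F = 0² - 1*1243 = 0 - 1243 = -1243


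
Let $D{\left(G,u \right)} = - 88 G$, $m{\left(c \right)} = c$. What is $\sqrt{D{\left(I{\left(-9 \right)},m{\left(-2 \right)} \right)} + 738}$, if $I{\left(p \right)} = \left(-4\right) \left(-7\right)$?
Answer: $i \sqrt{1726} \approx 41.545 i$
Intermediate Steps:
$I{\left(p \right)} = 28$
$\sqrt{D{\left(I{\left(-9 \right)},m{\left(-2 \right)} \right)} + 738} = \sqrt{\left(-88\right) 28 + 738} = \sqrt{-2464 + 738} = \sqrt{-1726} = i \sqrt{1726}$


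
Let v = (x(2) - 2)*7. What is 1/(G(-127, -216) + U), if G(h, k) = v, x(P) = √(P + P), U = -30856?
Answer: -1/30856 ≈ -3.2409e-5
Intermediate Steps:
x(P) = √2*√P (x(P) = √(2*P) = √2*√P)
v = 0 (v = (√2*√2 - 2)*7 = (2 - 2)*7 = 0*7 = 0)
G(h, k) = 0
1/(G(-127, -216) + U) = 1/(0 - 30856) = 1/(-30856) = -1/30856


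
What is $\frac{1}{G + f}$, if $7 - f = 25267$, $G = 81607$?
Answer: $\frac{1}{56347} \approx 1.7747 \cdot 10^{-5}$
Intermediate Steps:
$f = -25260$ ($f = 7 - 25267 = -25260$)
$\frac{1}{G + f} = \frac{1}{81607 - 25260} = \frac{1}{56347}$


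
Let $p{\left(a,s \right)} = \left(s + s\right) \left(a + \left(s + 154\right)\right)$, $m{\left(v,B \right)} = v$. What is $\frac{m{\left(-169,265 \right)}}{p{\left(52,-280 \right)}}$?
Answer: $- \frac{169}{41440} \approx -0.0040782$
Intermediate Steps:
$p{\left(a,s \right)} = 2 s \left(154 + a + s\right)$ ($p{\left(a,s \right)} = 2 s \left(a + \left(154 + s\right)\right) = 2 s \left(154 + a + s\right)$)
$\frac{m{\left(-169,265 \right)}}{p{\left(52,-280 \right)}} = - \frac{169}{2 \left(-280\right) \left(154 + 52 - 280\right)} = - \frac{169}{2 \left(-280\right) \left(-74\right)} = - \frac{169}{41440}$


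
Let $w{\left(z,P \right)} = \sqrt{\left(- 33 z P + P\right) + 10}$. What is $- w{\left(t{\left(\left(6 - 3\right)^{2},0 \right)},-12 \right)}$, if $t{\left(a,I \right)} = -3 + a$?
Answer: $- \sqrt{2374} \approx -48.724$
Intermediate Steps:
$w{\left(z,P \right)} = \sqrt{10 + P - 33 P z}$ ($w{\left(z,P \right)} = \sqrt{\left(- 33 P z + P\right) + 10} = \sqrt{\left(P - 33 P z\right) + 10} = \sqrt{10 + P - 33 P z}$)
$- w{\left(t{\left(\left(6 - 3\right)^{2},0 \right)},-12 \right)} = - \sqrt{10 - 12 - - 396 \left(-3 + \left(6 - 3\right)^{2}\right)} = - \sqrt{10 - 12 - - 396 \left(-3 + 3^{2}\right)} = - \sqrt{10 - 12 - - 396 \left(-3 + 9\right)} = - \sqrt{10 - 12 - \left(-396\right) 6} = - \sqrt{10 - 12 + 2376} = - \sqrt{2374}$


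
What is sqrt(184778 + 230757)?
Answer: sqrt(415535) ≈ 644.62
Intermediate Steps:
sqrt(184778 + 230757) = sqrt(415535)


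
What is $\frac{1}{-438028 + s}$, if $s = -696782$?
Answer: $- \frac{1}{1134810} \approx -8.812 \cdot 10^{-7}$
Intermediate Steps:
$\frac{1}{-438028 + s} = \frac{1}{-438028 - 696782} = \frac{1}{-1134810} = - \frac{1}{1134810}$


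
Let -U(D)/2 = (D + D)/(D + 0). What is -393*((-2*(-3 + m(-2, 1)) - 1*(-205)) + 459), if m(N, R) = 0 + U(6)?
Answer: -266454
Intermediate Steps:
U(D) = -4 (U(D) = -2*(D + D)/(D + 0) = -2*2*D/D = -2*2 = -4)
m(N, R) = -4 (m(N, R) = 0 - 4 = -4)
-393*((-2*(-3 + m(-2, 1)) - 1*(-205)) + 459) = -393*((-2*(-3 - 4) - 1*(-205)) + 459) = -393*((-2*(-7) + 205) + 459) = -393*((14 + 205) + 459) = -393*(219 + 459) = -393*678 = -266454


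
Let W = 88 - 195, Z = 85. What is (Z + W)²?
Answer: 484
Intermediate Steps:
W = -107
(Z + W)² = (85 - 107)² = (-22)² = 484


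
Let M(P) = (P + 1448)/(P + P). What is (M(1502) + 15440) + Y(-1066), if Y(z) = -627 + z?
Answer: 20649469/1502 ≈ 13748.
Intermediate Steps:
M(P) = (1448 + P)/(2*P) (M(P) = (1448 + P)/((2*P)) = (1448 + P)*(1/(2*P)) = (1448 + P)/(2*P))
(M(1502) + 15440) + Y(-1066) = ((½)*(1448 + 1502)/1502 + 15440) + (-627 - 1066) = ((½)*(1/1502)*2950 + 15440) - 1693 = (1475/1502 + 15440) - 1693 = 23192355/1502 - 1693 = 20649469/1502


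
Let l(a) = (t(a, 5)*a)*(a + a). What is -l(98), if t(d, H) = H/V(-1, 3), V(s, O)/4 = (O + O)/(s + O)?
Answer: -24010/3 ≈ -8003.3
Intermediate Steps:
V(s, O) = 8*O/(O + s) (V(s, O) = 4*((O + O)/(s + O)) = 4*((2*O)/(O + s)) = 4*(2*O/(O + s)) = 8*O/(O + s))
t(d, H) = H/12 (t(d, H) = H/((8*3/(3 - 1))) = H/((8*3/2)) = H/((8*3*(½))) = H/12)
l(a) = 5*a²/6 (l(a) = (((1/12)*5)*a)*(a + a) = (5*a/12)*(2*a) = 5*a²/6)
-l(98) = -5*98²/6 = -5*9604/6 = -1*24010/3 = -24010/3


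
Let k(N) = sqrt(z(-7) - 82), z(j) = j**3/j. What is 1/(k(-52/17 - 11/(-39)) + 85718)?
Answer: 85718/7347575557 - I*sqrt(33)/7347575557 ≈ 1.1666e-5 - 7.8183e-10*I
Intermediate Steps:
z(j) = j**2
k(N) = I*sqrt(33) (k(N) = sqrt((-7)**2 - 82) = sqrt(49 - 82) = sqrt(-33) = I*sqrt(33))
1/(k(-52/17 - 11/(-39)) + 85718) = 1/(I*sqrt(33) + 85718) = 1/(85718 + I*sqrt(33))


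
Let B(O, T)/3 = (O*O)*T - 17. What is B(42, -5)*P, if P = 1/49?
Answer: -26511/49 ≈ -541.04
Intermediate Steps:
B(O, T) = -51 + 3*T*O² (B(O, T) = 3*((O*O)*T - 17) = 3*(O²*T - 17) = 3*(T*O² - 17) = 3*(-17 + T*O²) = -51 + 3*T*O²)
P = 1/49 ≈ 0.020408
B(42, -5)*P = (-51 + 3*(-5)*42²)*(1/49) = (-51 + 3*(-5)*1764)*(1/49) = (-51 - 26460)*(1/49) = -26511*1/49 = -26511/49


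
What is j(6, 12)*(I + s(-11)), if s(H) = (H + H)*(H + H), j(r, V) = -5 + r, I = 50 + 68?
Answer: 602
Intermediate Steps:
I = 118
s(H) = 4*H² (s(H) = (2*H)*(2*H) = 4*H²)
j(6, 12)*(I + s(-11)) = (-5 + 6)*(118 + 4*(-11)²) = 1*(118 + 4*121) = 1*(118 + 484) = 1*602 = 602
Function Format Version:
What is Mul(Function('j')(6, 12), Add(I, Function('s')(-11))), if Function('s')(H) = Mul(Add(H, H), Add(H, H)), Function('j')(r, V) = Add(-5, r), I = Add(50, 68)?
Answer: 602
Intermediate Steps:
I = 118
Function('s')(H) = Mul(4, Pow(H, 2)) (Function('s')(H) = Mul(Mul(2, H), Mul(2, H)) = Mul(4, Pow(H, 2)))
Mul(Function('j')(6, 12), Add(I, Function('s')(-11))) = Mul(Add(-5, 6), Add(118, Mul(4, Pow(-11, 2)))) = Mul(1, Add(118, Mul(4, 121))) = Mul(1, Add(118, 484)) = Mul(1, 602) = 602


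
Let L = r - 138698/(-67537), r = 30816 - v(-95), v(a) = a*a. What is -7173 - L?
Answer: -1956280366/67537 ≈ -28966.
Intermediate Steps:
v(a) = a**2
r = 21791 (r = 30816 - 1*(-95)**2 = 30816 - 1*9025 = 30816 - 9025 = 21791)
L = 1471837465/67537 (L = 21791 - 138698/(-67537) = 21791 - 138698*(-1/67537) = 21791 + 138698/67537 = 1471837465/67537 ≈ 21793.)
-7173 - L = -7173 - 1*1471837465/67537 = -7173 - 1471837465/67537 = -1956280366/67537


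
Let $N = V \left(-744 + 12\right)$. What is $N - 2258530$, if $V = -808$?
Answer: $-1667074$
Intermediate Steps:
$N = 591456$ ($N = - 808 \left(-744 + 12\right) = \left(-808\right) \left(-732\right) = 591456$)
$N - 2258530 = 591456 - 2258530 = -1667074$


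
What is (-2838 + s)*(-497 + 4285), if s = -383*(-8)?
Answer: 856088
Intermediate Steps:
s = 3064
(-2838 + s)*(-497 + 4285) = (-2838 + 3064)*(-497 + 4285) = 226*3788 = 856088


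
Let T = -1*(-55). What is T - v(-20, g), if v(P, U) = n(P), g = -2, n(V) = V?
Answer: 75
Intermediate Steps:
T = 55
v(P, U) = P
T - v(-20, g) = 55 - 1*(-20) = 55 + 20 = 75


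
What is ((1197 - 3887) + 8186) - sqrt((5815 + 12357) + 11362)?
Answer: 5496 - sqrt(29534) ≈ 5324.1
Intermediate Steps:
((1197 - 3887) + 8186) - sqrt((5815 + 12357) + 11362) = (-2690 + 8186) - sqrt(18172 + 11362) = 5496 - sqrt(29534)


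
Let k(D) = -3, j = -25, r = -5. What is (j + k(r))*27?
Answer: -756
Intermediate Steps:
(j + k(r))*27 = (-25 - 3)*27 = -28*27 = -756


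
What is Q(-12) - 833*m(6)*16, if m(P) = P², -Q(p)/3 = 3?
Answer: -479817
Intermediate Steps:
Q(p) = -9 (Q(p) = -3*3 = -9)
Q(-12) - 833*m(6)*16 = -9 - 833*6²*16 = -9 - 29988*16 = -9 - 833*576 = -9 - 479808 = -479817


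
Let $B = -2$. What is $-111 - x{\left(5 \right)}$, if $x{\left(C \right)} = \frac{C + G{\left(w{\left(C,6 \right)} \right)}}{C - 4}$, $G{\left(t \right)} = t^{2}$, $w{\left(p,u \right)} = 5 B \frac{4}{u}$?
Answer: $- \frac{1444}{9} \approx -160.44$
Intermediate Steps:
$w{\left(p,u \right)} = - \frac{40}{u}$ ($w{\left(p,u \right)} = 5 \left(-2\right) \frac{4}{u} = - 10 \frac{4}{u} = - \frac{40}{u}$)
$x{\left(C \right)} = \frac{\frac{400}{9} + C}{-4 + C}$ ($x{\left(C \right)} = \frac{C + \left(- \frac{40}{6}\right)^{2}}{C - 4} = \frac{C + \left(\left(-40\right) \frac{1}{6}\right)^{2}}{-4 + C} = \frac{C + \left(- \frac{20}{3}\right)^{2}}{-4 + C} = \frac{C + \frac{400}{9}}{-4 + C} = \frac{\frac{400}{9} + C}{-4 + C}$)
$-111 - x{\left(5 \right)} = -111 - \frac{\frac{400}{9} + 5}{-4 + 5} = -111 - 1^{-1} \cdot \frac{445}{9} = -111 - 1 \cdot \frac{445}{9} = -111 - \frac{445}{9} = - \frac{1444}{9}$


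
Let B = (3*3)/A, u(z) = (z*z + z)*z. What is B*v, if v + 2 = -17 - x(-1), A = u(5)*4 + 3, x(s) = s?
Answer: -18/67 ≈ -0.26866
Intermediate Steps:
u(z) = z*(z + z²) (u(z) = (z² + z)*z = (z + z²)*z = z*(z + z²))
A = 603 (A = (5²*(1 + 5))*4 + 3 = (25*6)*4 + 3 = 150*4 + 3 = 600 + 3 = 603)
v = -18 (v = -2 + (-17 - 1*(-1)) = -2 + (-17 + 1) = -2 - 16 = -18)
B = 1/67 (B = (3*3)/603 = 9*(1/603) = 1/67 ≈ 0.014925)
B*v = (1/67)*(-18) = -18/67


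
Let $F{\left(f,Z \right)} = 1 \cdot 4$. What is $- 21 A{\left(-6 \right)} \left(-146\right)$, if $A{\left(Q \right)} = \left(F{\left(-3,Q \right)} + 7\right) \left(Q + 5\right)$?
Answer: $-33726$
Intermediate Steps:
$F{\left(f,Z \right)} = 4$
$A{\left(Q \right)} = 55 + 11 Q$ ($A{\left(Q \right)} = \left(4 + 7\right) \left(Q + 5\right) = 11 \left(5 + Q\right) = 55 + 11 Q$)
$- 21 A{\left(-6 \right)} \left(-146\right) = - 21 \left(55 + 11 \left(-6\right)\right) \left(-146\right) = - 21 \left(55 - 66\right) \left(-146\right) = \left(-21\right) \left(-11\right) \left(-146\right) = 231 \left(-146\right) = -33726$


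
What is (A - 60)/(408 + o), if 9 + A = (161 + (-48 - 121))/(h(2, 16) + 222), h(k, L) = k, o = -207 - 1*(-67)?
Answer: -1933/7504 ≈ -0.25760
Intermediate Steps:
o = -140 (o = -207 + 67 = -140)
A = -253/28 (A = -9 + (161 + (-48 - 121))/(2 + 222) = -9 + (161 - 169)/224 = -9 - 8*1/224 = -9 - 1/28 = -253/28 ≈ -9.0357)
(A - 60)/(408 + o) = (-253/28 - 60)/(408 - 140) = -1933/28/268 = -1933/28*1/268 = -1933/7504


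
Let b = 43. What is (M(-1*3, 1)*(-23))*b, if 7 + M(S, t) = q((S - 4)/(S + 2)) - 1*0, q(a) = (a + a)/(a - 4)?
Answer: 6923/3 ≈ 2307.7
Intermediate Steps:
q(a) = 2*a/(-4 + a) (q(a) = (2*a)/(-4 + a) = 2*a/(-4 + a))
M(S, t) = -7 + 2*(-4 + S)/((-4 + (-4 + S)/(2 + S))*(2 + S)) (M(S, t) = -7 + (2*((S - 4)/(S + 2))/(-4 + (S - 4)/(S + 2)) - 1*0) = -7 + (2*((-4 + S)/(2 + S))/(-4 + (-4 + S)/(2 + S)) + 0) = -7 + (2*(-4 + S)/((-4 + (-4 + S)/(2 + S))*(2 + S)) + 0) = -7 + 2*(-4 + S)/((-4 + (-4 + S)/(2 + S))*(2 + S)))
(M(-1*3, 1)*(-23))*b = (((76 + 23*(-1*3))/(3*(-4 - (-1)*3)))*(-23))*43 = (((76 + 23*(-3))/(3*(-4 - 1*(-3))))*(-23))*43 = (((76 - 69)/(3*(-4 + 3)))*(-23))*43 = (((⅓)*7/(-1))*(-23))*43 = (((⅓)*(-1)*7)*(-23))*43 = -7/3*(-23)*43 = (161/3)*43 = 6923/3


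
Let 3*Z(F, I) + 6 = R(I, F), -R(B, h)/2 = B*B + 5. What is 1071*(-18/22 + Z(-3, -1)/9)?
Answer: -17493/11 ≈ -1590.3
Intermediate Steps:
R(B, h) = -10 - 2*B² (R(B, h) = -2*(B*B + 5) = -2*(B² + 5) = -2*(5 + B²) = -10 - 2*B²)
Z(F, I) = -16/3 - 2*I²/3 (Z(F, I) = -2 + (-10 - 2*I²)/3 = -2 + (-10/3 - 2*I²/3) = -16/3 - 2*I²/3)
1071*(-18/22 + Z(-3, -1)/9) = 1071*(-18/22 + (-16/3 - ⅔*(-1)²)/9) = 1071*(-18*1/22 + (-16/3 - ⅔*1)*(⅑)) = 1071*(-9/11 + (-16/3 - ⅔)*(⅑)) = 1071*(-9/11 - 6*⅑) = 1071*(-9/11 - ⅔) = 1071*(-49/33) = -17493/11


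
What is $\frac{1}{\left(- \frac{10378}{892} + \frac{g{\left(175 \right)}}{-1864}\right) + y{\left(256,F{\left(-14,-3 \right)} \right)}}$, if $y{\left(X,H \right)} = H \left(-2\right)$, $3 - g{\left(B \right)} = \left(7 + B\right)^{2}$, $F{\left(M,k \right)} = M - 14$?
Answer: $\frac{415672}{25827467} \approx 0.016094$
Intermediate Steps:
$F{\left(M,k \right)} = -14 + M$
$g{\left(B \right)} = 3 - \left(7 + B\right)^{2}$
$y{\left(X,H \right)} = - 2 H$
$\frac{1}{\left(- \frac{10378}{892} + \frac{g{\left(175 \right)}}{-1864}\right) + y{\left(256,F{\left(-14,-3 \right)} \right)}} = \frac{1}{\left(- \frac{10378}{892} + \frac{3 - \left(7 + 175\right)^{2}}{-1864}\right) - 2 \left(-14 - 14\right)} = \frac{1}{\left(\left(-10378\right) \frac{1}{892} + \left(3 - 182^{2}\right) \left(- \frac{1}{1864}\right)\right) - -56} = \frac{1}{\left(- \frac{5189}{446} + \left(3 - 33124\right) \left(- \frac{1}{1864}\right)\right) + 56} = \frac{1}{\left(- \frac{5189}{446} - - \frac{33121}{1864}\right) + 56} = \frac{1}{\left(- \frac{5189}{446} + \frac{33121}{1864}\right) + 56} = \frac{1}{\frac{2549835}{415672} + 56} = \frac{1}{\frac{25827467}{415672}} = \frac{415672}{25827467}$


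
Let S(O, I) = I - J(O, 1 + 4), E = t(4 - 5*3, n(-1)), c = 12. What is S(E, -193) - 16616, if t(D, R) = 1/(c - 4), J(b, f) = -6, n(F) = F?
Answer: -16803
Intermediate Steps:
t(D, R) = ⅛ (t(D, R) = 1/(12 - 4) = 1/8 = ⅛)
E = ⅛ ≈ 0.12500
S(O, I) = 6 + I (S(O, I) = I - 1*(-6) = I + 6 = 6 + I)
S(E, -193) - 16616 = (6 - 193) - 16616 = -187 - 16616 = -16803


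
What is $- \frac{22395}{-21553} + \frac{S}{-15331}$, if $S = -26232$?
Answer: $\frac{908716041}{330429043} \approx 2.7501$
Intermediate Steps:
$- \frac{22395}{-21553} + \frac{S}{-15331} = - \frac{22395}{-21553} - \frac{26232}{-15331} = \left(-22395\right) \left(- \frac{1}{21553}\right) - - \frac{26232}{15331} = \frac{22395}{21553} + \frac{26232}{15331} = \frac{908716041}{330429043}$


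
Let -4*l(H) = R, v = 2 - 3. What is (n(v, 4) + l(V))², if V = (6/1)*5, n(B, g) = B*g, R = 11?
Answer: 729/16 ≈ 45.563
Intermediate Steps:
v = -1 (v = 2 - 1*3 = 2 - 3 = -1)
V = 30 (V = (6*1)*5 = 6*5 = 30)
l(H) = -11/4 (l(H) = -¼*11 = -11/4)
(n(v, 4) + l(V))² = (-1*4 - 11/4)² = (-4 - 11/4)² = (-27/4)² = 729/16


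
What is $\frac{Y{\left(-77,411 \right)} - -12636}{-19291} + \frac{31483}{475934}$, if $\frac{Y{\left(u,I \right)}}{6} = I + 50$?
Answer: $- \frac{6722996915}{9181242794} \approx -0.73225$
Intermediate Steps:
$Y{\left(u,I \right)} = 300 + 6 I$ ($Y{\left(u,I \right)} = 6 \left(I + 50\right) = 6 \left(50 + I\right) = 300 + 6 I$)
$\frac{Y{\left(-77,411 \right)} - -12636}{-19291} + \frac{31483}{475934} = \frac{\left(300 + 6 \cdot 411\right) - -12636}{-19291} + \frac{31483}{475934} = \left(\left(300 + 2466\right) + 12636\right) \left(- \frac{1}{19291}\right) + 31483 \cdot \frac{1}{475934} = \left(2766 + 12636\right) \left(- \frac{1}{19291}\right) + \frac{31483}{475934} = 15402 \left(- \frac{1}{19291}\right) + \frac{31483}{475934} = - \frac{15402}{19291} + \frac{31483}{475934} = - \frac{6722996915}{9181242794}$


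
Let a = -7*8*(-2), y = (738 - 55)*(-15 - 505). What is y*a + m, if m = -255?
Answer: -39778175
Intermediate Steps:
y = -355160 (y = 683*(-520) = -355160)
a = 112 (a = -56*(-2) = 112)
y*a + m = -355160*112 - 255 = -39777920 - 255 = -39778175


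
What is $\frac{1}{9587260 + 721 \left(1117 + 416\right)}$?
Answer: $\frac{1}{10692553} \approx 9.3523 \cdot 10^{-8}$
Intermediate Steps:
$\frac{1}{9587260 + 721 \left(1117 + 416\right)} = \frac{1}{9587260 + 721 \cdot 1533} = \frac{1}{9587260 + 1105293} = \frac{1}{10692553}$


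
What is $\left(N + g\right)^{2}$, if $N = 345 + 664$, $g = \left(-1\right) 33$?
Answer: $952576$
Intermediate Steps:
$g = -33$
$N = 1009$
$\left(N + g\right)^{2} = \left(1009 - 33\right)^{2} = 976^{2} = 952576$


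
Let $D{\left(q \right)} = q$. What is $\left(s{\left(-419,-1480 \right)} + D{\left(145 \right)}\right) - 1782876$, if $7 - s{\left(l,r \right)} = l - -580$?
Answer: $-1782885$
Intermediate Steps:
$s{\left(l,r \right)} = -573 - l$ ($s{\left(l,r \right)} = 7 - \left(l - -580\right) = 7 - \left(l + 580\right) = 7 - \left(580 + l\right) = -573 - l$)
$\left(s{\left(-419,-1480 \right)} + D{\left(145 \right)}\right) - 1782876 = \left(\left(-573 - -419\right) + 145\right) - 1782876 = \left(\left(-573 + 419\right) + 145\right) - 1782876 = \left(-154 + 145\right) - 1782876 = -9 - 1782876 = -1782885$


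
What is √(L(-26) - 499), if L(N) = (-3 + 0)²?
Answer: 7*I*√10 ≈ 22.136*I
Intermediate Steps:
L(N) = 9 (L(N) = (-3)² = 9)
√(L(-26) - 499) = √(9 - 499) = √(-490) = 7*I*√10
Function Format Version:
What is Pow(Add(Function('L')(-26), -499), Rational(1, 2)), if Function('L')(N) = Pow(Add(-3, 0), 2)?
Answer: Mul(7, I, Pow(10, Rational(1, 2))) ≈ Mul(22.136, I)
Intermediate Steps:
Function('L')(N) = 9 (Function('L')(N) = Pow(-3, 2) = 9)
Pow(Add(Function('L')(-26), -499), Rational(1, 2)) = Pow(Add(9, -499), Rational(1, 2)) = Pow(-490, Rational(1, 2)) = Mul(7, I, Pow(10, Rational(1, 2)))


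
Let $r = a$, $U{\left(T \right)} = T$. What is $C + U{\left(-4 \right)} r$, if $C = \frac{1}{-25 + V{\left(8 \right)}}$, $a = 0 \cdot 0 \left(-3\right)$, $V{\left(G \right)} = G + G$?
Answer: $- \frac{1}{9} \approx -0.11111$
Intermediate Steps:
$V{\left(G \right)} = 2 G$
$a = 0$ ($a = 0 \left(-3\right) = 0$)
$r = 0$
$C = - \frac{1}{9}$ ($C = \frac{1}{-25 + 2 \cdot 8} = \frac{1}{-25 + 16} = \frac{1}{-9} = - \frac{1}{9} \approx -0.11111$)
$C + U{\left(-4 \right)} r = - \frac{1}{9} - 0 = - \frac{1}{9} + 0 = - \frac{1}{9}$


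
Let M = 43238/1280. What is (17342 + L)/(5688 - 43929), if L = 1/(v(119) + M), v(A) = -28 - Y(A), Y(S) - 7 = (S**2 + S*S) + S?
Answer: -35075198838/77344636229 ≈ -0.45349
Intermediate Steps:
Y(S) = 7 + S + 2*S**2 (Y(S) = 7 + ((S**2 + S*S) + S) = 7 + ((S**2 + S**2) + S) = 7 + (2*S**2 + S) = 7 + (S + 2*S**2) = 7 + S + 2*S**2)
M = 21619/640 (M = 43238*(1/1280) = 21619/640 ≈ 33.780)
v(A) = -35 - A - 2*A**2 (v(A) = -28 - (7 + A + 2*A**2) = -28 + (-7 - A - 2*A**2) = -35 - A - 2*A**2)
L = -640/18203021 (L = 1/((-35 - 1*119 - 2*119**2) + 21619/640) = 1/((-35 - 119 - 2*14161) + 21619/640) = 1/((-35 - 119 - 28322) + 21619/640) = 1/(-28476 + 21619/640) = 1/(-18203021/640) = -640/18203021 ≈ -3.5159e-5)
(17342 + L)/(5688 - 43929) = (17342 - 640/18203021)/(5688 - 43929) = (315676789542/18203021)/(-38241) = (315676789542/18203021)*(-1/38241) = -35075198838/77344636229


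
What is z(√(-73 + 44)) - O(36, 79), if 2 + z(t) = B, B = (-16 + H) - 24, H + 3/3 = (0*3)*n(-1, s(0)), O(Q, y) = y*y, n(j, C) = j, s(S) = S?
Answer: -6284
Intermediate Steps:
O(Q, y) = y²
H = -1 (H = -1 + (0*3)*(-1) = -1 + 0*(-1) = -1 + 0 = -1)
B = -41 (B = (-16 - 1) - 24 = -17 - 24 = -41)
z(t) = -43 (z(t) = -2 - 41 = -43)
z(√(-73 + 44)) - O(36, 79) = -43 - 1*79² = -43 - 1*6241 = -43 - 6241 = -6284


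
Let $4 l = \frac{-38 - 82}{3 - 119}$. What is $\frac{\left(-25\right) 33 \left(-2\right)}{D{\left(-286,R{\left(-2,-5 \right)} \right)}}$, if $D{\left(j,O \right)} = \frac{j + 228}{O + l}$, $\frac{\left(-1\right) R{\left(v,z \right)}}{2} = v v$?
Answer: $\frac{370425}{1682} \approx 220.23$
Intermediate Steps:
$l = \frac{15}{58}$ ($l = \frac{\left(-38 - 82\right) \frac{1}{3 - 119}}{4} = \frac{\left(-120\right) \frac{1}{-116}}{4} = \frac{\left(-120\right) \left(- \frac{1}{116}\right)}{4} = \frac{1}{4} \cdot \frac{30}{29} = \frac{15}{58} \approx 0.25862$)
$R{\left(v,z \right)} = - 2 v^{2}$ ($R{\left(v,z \right)} = - 2 v v = - 2 v^{2}$)
$D{\left(j,O \right)} = \frac{228 + j}{\frac{15}{58} + O}$ ($D{\left(j,O \right)} = \frac{j + 228}{O + \frac{15}{58}} = \frac{228 + j}{\frac{15}{58} + O}$)
$\frac{\left(-25\right) 33 \left(-2\right)}{D{\left(-286,R{\left(-2,-5 \right)} \right)}} = \frac{\left(-25\right) 33 \left(-2\right)}{58 \frac{1}{15 + 58 \left(- 2 \left(-2\right)^{2}\right)} \left(228 - 286\right)} = \frac{\left(-825\right) \left(-2\right)}{58 \frac{1}{15 + 58 \left(\left(-2\right) 4\right)} \left(-58\right)} = \frac{1650}{58 \frac{1}{15 + 58 \left(-8\right)} \left(-58\right)} = \frac{1650}{58 \frac{1}{15 - 464} \left(-58\right)} = \frac{1650}{58 \frac{1}{-449} \left(-58\right)} = \frac{1650}{58 \left(- \frac{1}{449}\right) \left(-58\right)} = \frac{1650}{\frac{3364}{449}} = 1650 \cdot \frac{449}{3364} = \frac{370425}{1682}$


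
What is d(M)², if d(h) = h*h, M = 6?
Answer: 1296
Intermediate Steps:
d(h) = h²
d(M)² = (6²)² = 36² = 1296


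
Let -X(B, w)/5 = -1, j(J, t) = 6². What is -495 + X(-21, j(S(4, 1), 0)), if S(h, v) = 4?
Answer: -490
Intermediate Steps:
j(J, t) = 36
X(B, w) = 5 (X(B, w) = -5*(-1) = 5)
-495 + X(-21, j(S(4, 1), 0)) = -495 + 5 = -490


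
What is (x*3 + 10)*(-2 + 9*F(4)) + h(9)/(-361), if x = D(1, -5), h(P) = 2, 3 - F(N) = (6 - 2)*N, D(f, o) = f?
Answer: -558469/361 ≈ -1547.0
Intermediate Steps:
F(N) = 3 - 4*N (F(N) = 3 - (6 - 2)*N = 3 - 4*N)
x = 1
(x*3 + 10)*(-2 + 9*F(4)) + h(9)/(-361) = (1*3 + 10)*(-2 + 9*(3 - 4*4)) + 2/(-361) = (3 + 10)*(-2 + 9*(3 - 16)) + 2*(-1/361) = 13*(-2 + 9*(-13)) - 2/361 = 13*(-2 - 117) - 2/361 = 13*(-119) - 2/361 = -1547 - 2/361 = -558469/361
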